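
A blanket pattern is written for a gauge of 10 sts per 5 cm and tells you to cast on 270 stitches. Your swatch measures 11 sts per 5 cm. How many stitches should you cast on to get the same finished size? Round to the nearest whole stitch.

Scale factor = 11 / 10 = 1.100.
270 × 11 / 10 = 297.00 sts.

297 stitches.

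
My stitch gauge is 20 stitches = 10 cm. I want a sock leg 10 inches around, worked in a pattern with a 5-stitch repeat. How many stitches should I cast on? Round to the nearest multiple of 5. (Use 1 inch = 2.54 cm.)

CO 50 sts.

10 in = 10 × 2.54 = 25.40 cm.
20 / 10 = 2 sts/cm.
25.40 × 2 = 50.80 sts.
→ 50.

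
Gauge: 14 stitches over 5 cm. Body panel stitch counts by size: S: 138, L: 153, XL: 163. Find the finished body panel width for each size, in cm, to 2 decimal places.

14/5 = 2.8 sts per cm.
S: 138 / 2.8 = 49.286 → 49.29 cm.
L: 153 / 2.8 = 54.643 → 54.64 cm.
XL: 163 / 2.8 = 58.214 → 58.21 cm.

S 49.29 cm; L 54.64 cm; XL 58.21 cm.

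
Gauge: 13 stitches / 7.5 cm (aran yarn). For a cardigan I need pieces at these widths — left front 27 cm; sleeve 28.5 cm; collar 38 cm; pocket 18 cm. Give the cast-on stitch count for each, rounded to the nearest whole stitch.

Rate = 13/7.5 = 1.733 sts per cm.
left front: 27 × 1.733 = 46.80 → 47.
sleeve: 28.5 × 1.733 = 49.40 → 49.
collar: 38 × 1.733 = 65.87 → 66.
pocket: 18 × 1.733 = 31.20 → 31.

left front 47; sleeve 49; collar 66; pocket 31.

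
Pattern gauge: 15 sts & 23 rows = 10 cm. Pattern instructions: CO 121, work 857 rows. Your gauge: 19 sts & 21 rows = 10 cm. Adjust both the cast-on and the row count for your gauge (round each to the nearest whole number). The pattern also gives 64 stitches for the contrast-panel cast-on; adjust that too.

Stitches: 121 × 19/15 = 153.27 → 153.
Rows: 857 × 21/23 = 782.48 → 782.
contrast-panel cast-on: 64 × 19/15 = 81.07 → 81.

Cast on 153 stitches; work 782 rows; contrast-panel cast-on 81 stitches.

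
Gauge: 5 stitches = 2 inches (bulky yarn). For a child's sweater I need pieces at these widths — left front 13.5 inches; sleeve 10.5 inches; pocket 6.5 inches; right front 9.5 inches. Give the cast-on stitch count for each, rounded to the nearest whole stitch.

Rate = 5/2 = 2.5 sts per in.
left front: 13.5 × 2.5 = 33.75 → 34.
sleeve: 10.5 × 2.5 = 26.25 → 26.
pocket: 6.5 × 2.5 = 16.25 → 16.
right front: 9.5 × 2.5 = 23.75 → 24.

left front 34; sleeve 26; pocket 16; right front 24.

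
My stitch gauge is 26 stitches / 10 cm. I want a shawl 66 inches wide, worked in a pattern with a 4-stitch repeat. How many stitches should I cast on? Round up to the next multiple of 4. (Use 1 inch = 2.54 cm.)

Cast on 436 stitches.

66 in = 66 × 2.54 = 167.64 cm.
26 / 10 = 2.6 sts/cm.
167.64 × 2.6 = 435.86 sts.
→ 436.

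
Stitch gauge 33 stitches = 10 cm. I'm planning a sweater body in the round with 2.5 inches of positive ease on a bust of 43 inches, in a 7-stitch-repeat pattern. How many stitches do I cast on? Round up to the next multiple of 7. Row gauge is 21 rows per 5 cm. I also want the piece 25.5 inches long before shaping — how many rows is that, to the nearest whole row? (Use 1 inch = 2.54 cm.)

Cast on 385 stitches; work 272 rows.

Finished = 43 + 2.5 = 45.5 inches.
45.5 inches × 2.54 = 115.57 cm.
33/10 = 3.3 sts per cm; 115.57 × 3.3 = 381.38 sts.
Next multiple of 7 → 385.
25.5 inches = 64.77 cm; × 4.2 = 272.03 → 272 rows.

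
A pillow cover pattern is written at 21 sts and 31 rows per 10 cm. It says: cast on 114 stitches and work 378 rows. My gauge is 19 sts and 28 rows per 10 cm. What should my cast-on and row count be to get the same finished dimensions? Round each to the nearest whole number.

Cast on 103 stitches; work 341 rows.

Stitches: 114 × 19/21 = 103.14 → 103.
Rows: 378 × 28/31 = 341.42 → 341.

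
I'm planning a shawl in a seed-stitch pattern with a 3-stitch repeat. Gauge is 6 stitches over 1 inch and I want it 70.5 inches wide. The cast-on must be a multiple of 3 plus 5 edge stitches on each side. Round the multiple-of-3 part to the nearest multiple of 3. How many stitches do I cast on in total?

6 / 1 = 6 sts per inch.
70.5 × 6 = 423.00 sts.
Less 10 edge sts → 413.00 for the repeat.
Nearest multiple of 3: 414.
Add back 10 edge sts → 424.

CO 424 sts.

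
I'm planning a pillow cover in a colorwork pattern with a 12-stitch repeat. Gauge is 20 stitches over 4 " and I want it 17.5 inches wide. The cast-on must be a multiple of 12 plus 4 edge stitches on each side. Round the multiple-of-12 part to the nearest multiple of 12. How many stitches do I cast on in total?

CO 92 sts.

20 / 4 = 5 sts per inch.
17.5 × 5 = 87.50 sts.
Less 8 edge sts → 79.50 for the repeat.
Nearest multiple of 12: 84.
Add back 8 edge sts → 92.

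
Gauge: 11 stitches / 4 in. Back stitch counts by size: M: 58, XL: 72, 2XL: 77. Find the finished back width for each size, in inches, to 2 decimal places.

11/4 = 2.75 sts per in.
M: 58 / 2.75 = 21.091 → 21.09 in.
XL: 72 / 2.75 = 26.182 → 26.18 in.
2XL: 77 / 2.75 = 28.000 → 28.00 in.

M 21.09 inches; XL 26.18 inches; 2XL 28.00 inches.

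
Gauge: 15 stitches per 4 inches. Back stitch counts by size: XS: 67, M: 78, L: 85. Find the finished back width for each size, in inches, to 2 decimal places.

15/4 = 3.75 sts per in.
XS: 67 / 3.75 = 17.867 → 17.87 in.
M: 78 / 3.75 = 20.800 → 20.80 in.
L: 85 / 3.75 = 22.667 → 22.67 in.

XS 17.87 inches; M 20.80 inches; L 22.67 inches.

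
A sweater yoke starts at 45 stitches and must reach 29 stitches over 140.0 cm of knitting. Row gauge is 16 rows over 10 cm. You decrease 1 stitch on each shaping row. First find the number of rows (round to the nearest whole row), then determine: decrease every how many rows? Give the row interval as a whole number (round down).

Rows = 140.0 × 1.6 = 224.0 → 224 rows.
Stitches to remove: 16 → 16 shaping rows (at 1 st each).
224 / 16 = 14.00 → every 14 rows.

Decrease every 14th row.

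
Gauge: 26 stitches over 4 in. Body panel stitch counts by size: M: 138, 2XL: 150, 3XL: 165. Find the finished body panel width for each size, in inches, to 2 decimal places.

M 21.23 inches; 2XL 23.08 inches; 3XL 25.38 inches.

26/4 = 6.5 sts per in.
M: 138 / 6.5 = 21.231 → 21.23 in.
2XL: 150 / 6.5 = 23.077 → 23.08 in.
3XL: 165 / 6.5 = 25.385 → 25.38 in.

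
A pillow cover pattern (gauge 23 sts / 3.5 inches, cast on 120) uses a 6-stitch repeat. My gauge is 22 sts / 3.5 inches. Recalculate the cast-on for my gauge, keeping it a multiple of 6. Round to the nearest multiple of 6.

120 × 22 / 23 = 114.78.
Nearest multiple of 6: 114.

Cast on 114 stitches.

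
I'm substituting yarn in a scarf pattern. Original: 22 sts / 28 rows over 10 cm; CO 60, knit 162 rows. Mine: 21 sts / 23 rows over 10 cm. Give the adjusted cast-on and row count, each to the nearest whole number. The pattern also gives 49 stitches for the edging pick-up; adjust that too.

Cast on 57 stitches; work 133 rows; edging pick-up 47 stitches.

Stitches: 60 × 21/22 = 57.27 → 57.
Rows: 162 × 23/28 = 133.07 → 133.
edging pick-up: 49 × 21/22 = 46.77 → 47.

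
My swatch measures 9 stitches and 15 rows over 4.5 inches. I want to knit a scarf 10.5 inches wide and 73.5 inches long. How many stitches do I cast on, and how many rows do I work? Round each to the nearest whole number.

Stitch gauge = 9/4.5 = 2 sts/in; 10.5 × 2 = 21.00 → 21 sts.
Row gauge = 15/4.5 = 3.333 rows/in; 73.5 × 3.333 = 245.00 → 245 rows.

Cast on 21 stitches and work 245 rows.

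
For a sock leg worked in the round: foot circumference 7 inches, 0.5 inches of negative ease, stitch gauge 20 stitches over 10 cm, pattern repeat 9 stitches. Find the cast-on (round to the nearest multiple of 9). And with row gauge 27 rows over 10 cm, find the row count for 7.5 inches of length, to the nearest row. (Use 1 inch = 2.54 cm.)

Cast on 36 stitches; work 51 rows.

Finished = 7 − 0.5 = 6.5 inches.
6.5 inches × 2.54 = 16.51 cm.
20/10 = 2 sts per cm; 16.51 × 2 = 33.02 sts.
Nearest multiple of 9 → 36.
7.5 inches = 19.05 cm; × 2.7 = 51.44 → 51 rows.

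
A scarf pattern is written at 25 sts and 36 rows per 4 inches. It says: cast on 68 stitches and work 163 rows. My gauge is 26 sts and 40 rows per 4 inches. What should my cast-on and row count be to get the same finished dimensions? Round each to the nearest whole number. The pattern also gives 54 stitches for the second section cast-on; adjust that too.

Cast on 71 stitches; work 181 rows; second section cast-on 56 stitches.

Stitches: 68 × 26/25 = 70.72 → 71.
Rows: 163 × 40/36 = 181.11 → 181.
second section cast-on: 54 × 26/25 = 56.16 → 56.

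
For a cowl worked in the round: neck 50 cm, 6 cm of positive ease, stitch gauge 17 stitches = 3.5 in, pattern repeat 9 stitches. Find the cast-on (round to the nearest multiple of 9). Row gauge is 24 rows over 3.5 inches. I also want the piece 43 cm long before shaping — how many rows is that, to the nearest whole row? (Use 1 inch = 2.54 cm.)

Cast on 108 stitches; work 116 rows.

Finished = 50 + 6 = 56 cm.
56 cm × 1/2.54 = 22.05 inches.
17/3.5 = 4.857 sts per in; 22.05 × 4.857 = 107.09 sts.
Nearest multiple of 9 → 108.
43 cm = 16.93 inches; × 6.857 = 116.09 → 116 rows.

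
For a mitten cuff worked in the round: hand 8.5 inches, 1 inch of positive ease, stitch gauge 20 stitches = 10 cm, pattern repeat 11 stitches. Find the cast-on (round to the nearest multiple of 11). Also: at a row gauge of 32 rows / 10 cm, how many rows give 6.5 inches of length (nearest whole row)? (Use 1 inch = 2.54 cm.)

Finished = 8.5 + 1 = 9.5 inches.
9.5 inches × 2.54 = 24.13 cm.
20/10 = 2 sts per cm; 24.13 × 2 = 48.26 sts.
Nearest multiple of 11 → 44.
6.5 inches = 16.51 cm; × 3.2 = 52.83 → 53 rows.

Cast on 44 stitches; work 53 rows.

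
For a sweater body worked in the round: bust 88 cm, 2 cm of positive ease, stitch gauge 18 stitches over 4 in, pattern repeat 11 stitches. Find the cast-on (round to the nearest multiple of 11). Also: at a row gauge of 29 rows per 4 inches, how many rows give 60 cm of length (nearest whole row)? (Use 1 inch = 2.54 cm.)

Cast on 154 stitches; work 171 rows.

Finished = 88 + 2 = 90 cm.
90 cm × 1/2.54 = 35.43 inches.
18/4 = 4.5 sts per in; 35.43 × 4.5 = 159.45 sts.
Nearest multiple of 11 → 154.
60 cm = 23.62 inches; × 7.25 = 171.26 → 171 rows.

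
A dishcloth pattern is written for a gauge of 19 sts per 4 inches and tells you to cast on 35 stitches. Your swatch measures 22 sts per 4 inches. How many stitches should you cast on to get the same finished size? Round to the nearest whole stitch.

Scale factor = 22 / 19 = 1.158.
35 × 22 / 19 = 40.53 sts.
→ 41 sts.

CO 41 sts.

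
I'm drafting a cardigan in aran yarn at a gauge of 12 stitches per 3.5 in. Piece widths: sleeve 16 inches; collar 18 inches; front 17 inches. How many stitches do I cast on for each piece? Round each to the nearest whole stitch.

sleeve 55; collar 62; front 58.

Rate = 12/3.5 = 3.429 sts per in.
sleeve: 16 × 3.429 = 54.86 → 55.
collar: 18 × 3.429 = 61.71 → 62.
front: 17 × 3.429 = 58.29 → 58.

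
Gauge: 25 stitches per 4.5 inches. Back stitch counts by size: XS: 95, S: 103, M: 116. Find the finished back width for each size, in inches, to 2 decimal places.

25/4.5 = 5.556 sts per in.
XS: 95 / 5.556 = 17.100 → 17.10 in.
S: 103 / 5.556 = 18.540 → 18.54 in.
M: 116 / 5.556 = 20.880 → 20.88 in.

XS 17.10 inches; S 18.54 inches; M 20.88 inches.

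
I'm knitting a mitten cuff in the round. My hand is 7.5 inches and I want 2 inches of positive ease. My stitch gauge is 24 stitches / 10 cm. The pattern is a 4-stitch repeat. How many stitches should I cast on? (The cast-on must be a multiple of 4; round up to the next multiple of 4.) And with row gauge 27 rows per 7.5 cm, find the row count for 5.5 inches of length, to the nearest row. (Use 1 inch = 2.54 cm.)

Finished = 7.5 + 2 = 9.5 inches.
9.5 inches × 2.54 = 24.13 cm.
24/10 = 2.4 sts per cm; 24.13 × 2.4 = 57.91 sts.
Next multiple of 4 → 60.
5.5 inches = 13.97 cm; × 3.6 = 50.29 → 50 rows.

Cast on 60 stitches; work 50 rows.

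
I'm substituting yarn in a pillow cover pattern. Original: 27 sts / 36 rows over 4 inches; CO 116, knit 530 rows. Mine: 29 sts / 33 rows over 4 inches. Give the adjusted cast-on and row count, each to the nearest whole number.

Stitches: 116 × 29/27 = 124.59 → 125.
Rows: 530 × 33/36 = 485.83 → 486.

Cast on 125 stitches; work 486 rows.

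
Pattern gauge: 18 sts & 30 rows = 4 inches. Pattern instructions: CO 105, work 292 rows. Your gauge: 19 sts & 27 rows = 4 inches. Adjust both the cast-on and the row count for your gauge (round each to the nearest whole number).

Stitches: 105 × 19/18 = 110.83 → 111.
Rows: 292 × 27/30 = 262.80 → 263.

Cast on 111 stitches; work 263 rows.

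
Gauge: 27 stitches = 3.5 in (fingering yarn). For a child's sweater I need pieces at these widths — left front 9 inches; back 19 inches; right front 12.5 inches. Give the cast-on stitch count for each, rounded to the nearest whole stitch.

left front 69; back 147; right front 96.

Rate = 27/3.5 = 7.714 sts per in.
left front: 9 × 7.714 = 69.43 → 69.
back: 19 × 7.714 = 146.57 → 147.
right front: 12.5 × 7.714 = 96.43 → 96.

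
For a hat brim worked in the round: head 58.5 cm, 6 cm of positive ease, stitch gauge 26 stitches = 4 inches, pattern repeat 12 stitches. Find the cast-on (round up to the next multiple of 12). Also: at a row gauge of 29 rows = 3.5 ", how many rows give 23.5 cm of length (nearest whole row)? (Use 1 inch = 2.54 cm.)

Cast on 168 stitches; work 77 rows.

Finished = 58.5 + 6 = 64.5 cm.
64.5 cm × 1/2.54 = 25.39 inches.
26/4 = 6.5 sts per in; 25.39 × 6.5 = 165.06 sts.
Next multiple of 12 → 168.
23.5 cm = 9.25 inches; × 8.286 = 76.66 → 77 rows.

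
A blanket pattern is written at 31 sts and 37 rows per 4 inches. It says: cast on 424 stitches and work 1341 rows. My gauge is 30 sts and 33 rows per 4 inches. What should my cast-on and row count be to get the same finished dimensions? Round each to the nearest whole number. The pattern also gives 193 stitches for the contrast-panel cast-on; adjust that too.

Stitches: 424 × 30/31 = 410.32 → 410.
Rows: 1341 × 33/37 = 1196.03 → 1196.
contrast-panel cast-on: 193 × 30/31 = 186.77 → 187.

Cast on 410 stitches; work 1196 rows; contrast-panel cast-on 187 stitches.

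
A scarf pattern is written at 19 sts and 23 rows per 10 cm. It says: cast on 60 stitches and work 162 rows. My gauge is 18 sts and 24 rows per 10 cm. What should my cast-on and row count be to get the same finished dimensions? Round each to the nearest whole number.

Stitches: 60 × 18/19 = 56.84 → 57.
Rows: 162 × 24/23 = 169.04 → 169.

Cast on 57 stitches; work 169 rows.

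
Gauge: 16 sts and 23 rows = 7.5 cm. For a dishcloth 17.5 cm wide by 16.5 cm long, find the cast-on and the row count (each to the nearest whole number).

Stitch gauge = 16/7.5 = 2.133 sts/cm; 17.5 × 2.133 = 37.33 → 37 sts.
Row gauge = 23/7.5 = 3.067 rows/cm; 16.5 × 3.067 = 50.60 → 51 rows.

Cast on 37 stitches and work 51 rows.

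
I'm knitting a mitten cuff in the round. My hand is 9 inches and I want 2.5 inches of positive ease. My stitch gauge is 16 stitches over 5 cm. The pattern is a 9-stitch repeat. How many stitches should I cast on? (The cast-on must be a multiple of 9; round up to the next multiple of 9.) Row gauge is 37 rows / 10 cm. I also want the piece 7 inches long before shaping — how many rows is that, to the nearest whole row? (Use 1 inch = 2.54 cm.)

Cast on 99 stitches; work 66 rows.

Finished = 9 + 2.5 = 11.5 inches.
11.5 inches × 2.54 = 29.21 cm.
16/5 = 3.2 sts per cm; 29.21 × 3.2 = 93.47 sts.
Next multiple of 9 → 99.
7 inches = 17.78 cm; × 3.7 = 65.79 → 66 rows.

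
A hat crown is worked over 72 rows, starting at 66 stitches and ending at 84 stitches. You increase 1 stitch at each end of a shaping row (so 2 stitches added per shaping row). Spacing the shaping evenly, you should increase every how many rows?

Stitches to add: |84 − 66| = 18.
Shaping rows needed: 18 / 2 = 9.
72 rows / 9 = every 8 rows.

Increase every 8th row.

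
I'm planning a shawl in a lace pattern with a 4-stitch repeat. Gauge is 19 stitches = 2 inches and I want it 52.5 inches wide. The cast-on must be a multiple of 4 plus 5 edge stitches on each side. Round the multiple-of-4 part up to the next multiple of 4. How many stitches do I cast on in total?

19 / 2 = 9.5 sts per inch.
52.5 × 9.5 = 498.75 sts.
Less 10 edge sts → 488.75 for the repeat.
Next multiple of 4: 492.
Add back 10 edge sts → 502.

502 stitches.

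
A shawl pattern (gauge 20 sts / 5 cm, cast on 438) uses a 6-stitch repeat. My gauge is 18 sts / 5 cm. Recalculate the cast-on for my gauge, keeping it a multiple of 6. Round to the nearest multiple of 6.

438 × 18 / 20 = 394.20.
Nearest multiple of 6: 396.

CO 396 sts.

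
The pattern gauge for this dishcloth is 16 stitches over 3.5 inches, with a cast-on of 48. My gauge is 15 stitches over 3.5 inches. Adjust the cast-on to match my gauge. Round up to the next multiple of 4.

Scale factor = 15 / 16 = 0.938.
48 × 15 / 16 = 45.00 sts.
→ 48 sts.

CO 48 sts.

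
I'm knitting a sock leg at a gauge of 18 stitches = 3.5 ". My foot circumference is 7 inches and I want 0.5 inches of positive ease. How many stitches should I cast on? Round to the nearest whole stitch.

Cast on 39 stitches.

Finished = 7 + 0.5 = 7.5 in.
18 / 3.5 = 5.143 sts per inch.
7.50 × 5.143 = 38.57 sts.
→ 39 sts.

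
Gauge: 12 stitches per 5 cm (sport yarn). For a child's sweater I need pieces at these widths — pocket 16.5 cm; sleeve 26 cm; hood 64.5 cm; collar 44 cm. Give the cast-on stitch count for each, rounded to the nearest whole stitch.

pocket 40; sleeve 62; hood 155; collar 106.

Rate = 12/5 = 2.4 sts per cm.
pocket: 16.5 × 2.4 = 39.60 → 40.
sleeve: 26 × 2.4 = 62.40 → 62.
hood: 64.5 × 2.4 = 154.80 → 155.
collar: 44 × 2.4 = 105.60 → 106.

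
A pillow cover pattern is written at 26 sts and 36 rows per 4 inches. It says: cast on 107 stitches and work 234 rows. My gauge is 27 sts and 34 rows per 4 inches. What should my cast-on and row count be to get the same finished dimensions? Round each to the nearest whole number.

Cast on 111 stitches; work 221 rows.

Stitches: 107 × 27/26 = 111.12 → 111.
Rows: 234 × 34/36 = 221.00 → 221.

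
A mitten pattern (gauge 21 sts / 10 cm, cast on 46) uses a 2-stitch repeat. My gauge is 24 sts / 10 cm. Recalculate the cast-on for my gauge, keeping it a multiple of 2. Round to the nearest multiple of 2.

52 stitches.

46 × 24 / 21 = 52.57.
Nearest multiple of 2: 52.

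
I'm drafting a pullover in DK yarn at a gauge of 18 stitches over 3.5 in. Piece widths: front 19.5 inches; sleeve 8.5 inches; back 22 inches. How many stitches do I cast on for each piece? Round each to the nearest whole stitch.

front 100; sleeve 44; back 113.

Rate = 18/3.5 = 5.143 sts per in.
front: 19.5 × 5.143 = 100.29 → 100.
sleeve: 8.5 × 5.143 = 43.71 → 44.
back: 22 × 5.143 = 113.14 → 113.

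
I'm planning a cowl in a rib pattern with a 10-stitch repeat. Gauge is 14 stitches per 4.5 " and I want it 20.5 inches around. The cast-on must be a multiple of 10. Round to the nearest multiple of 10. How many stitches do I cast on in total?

60 stitches.

14 / 4.5 = 3.111 sts per inch.
20.5 × 3.111 = 63.78 sts.
Nearest multiple of 10: 60.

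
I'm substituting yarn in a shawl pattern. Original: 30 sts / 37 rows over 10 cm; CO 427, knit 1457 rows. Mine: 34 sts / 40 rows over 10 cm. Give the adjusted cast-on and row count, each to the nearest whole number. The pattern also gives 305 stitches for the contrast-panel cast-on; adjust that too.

Cast on 484 stitches; work 1575 rows; contrast-panel cast-on 346 stitches.

Stitches: 427 × 34/30 = 483.93 → 484.
Rows: 1457 × 40/37 = 1575.14 → 1575.
contrast-panel cast-on: 305 × 34/30 = 345.67 → 346.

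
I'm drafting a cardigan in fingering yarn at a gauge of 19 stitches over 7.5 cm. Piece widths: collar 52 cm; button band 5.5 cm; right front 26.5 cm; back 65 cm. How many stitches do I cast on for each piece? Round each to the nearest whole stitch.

Rate = 19/7.5 = 2.533 sts per cm.
collar: 52 × 2.533 = 131.73 → 132.
button band: 5.5 × 2.533 = 13.93 → 14.
right front: 26.5 × 2.533 = 67.13 → 67.
back: 65 × 2.533 = 164.67 → 165.

collar 132; button band 14; right front 67; back 165.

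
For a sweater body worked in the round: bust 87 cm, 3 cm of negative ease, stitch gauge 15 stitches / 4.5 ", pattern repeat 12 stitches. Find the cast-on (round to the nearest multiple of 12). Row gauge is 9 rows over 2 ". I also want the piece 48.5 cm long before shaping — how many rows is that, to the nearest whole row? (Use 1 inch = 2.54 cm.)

Finished = 87 − 3 = 84 cm.
84 cm × 1/2.54 = 33.07 inches.
15/4.5 = 3.333 sts per in; 33.07 × 3.333 = 110.24 sts.
Nearest multiple of 12 → 108.
48.5 cm = 19.09 inches; × 4.5 = 85.93 → 86 rows.

Cast on 108 stitches; work 86 rows.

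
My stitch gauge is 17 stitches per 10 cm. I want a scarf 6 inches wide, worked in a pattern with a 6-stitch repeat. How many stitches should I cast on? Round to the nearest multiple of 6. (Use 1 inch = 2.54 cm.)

6 in = 6 × 2.54 = 15.24 cm.
17 / 10 = 1.7 sts/cm.
15.24 × 1.7 = 25.91 sts.
→ 24.

CO 24 sts.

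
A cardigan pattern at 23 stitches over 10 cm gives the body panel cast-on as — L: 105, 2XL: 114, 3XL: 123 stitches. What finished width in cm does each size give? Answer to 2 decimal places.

23/10 = 2.3 sts per cm.
L: 105 / 2.3 = 45.652 → 45.65 cm.
2XL: 114 / 2.3 = 49.565 → 49.57 cm.
3XL: 123 / 2.3 = 53.478 → 53.48 cm.

L 45.65 cm; 2XL 49.57 cm; 3XL 53.48 cm.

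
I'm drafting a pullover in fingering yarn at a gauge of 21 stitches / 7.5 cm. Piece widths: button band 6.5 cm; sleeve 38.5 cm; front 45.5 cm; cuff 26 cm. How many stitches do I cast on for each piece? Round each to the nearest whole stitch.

Rate = 21/7.5 = 2.8 sts per cm.
button band: 6.5 × 2.8 = 18.20 → 18.
sleeve: 38.5 × 2.8 = 107.80 → 108.
front: 45.5 × 2.8 = 127.40 → 127.
cuff: 26 × 2.8 = 72.80 → 73.

button band 18; sleeve 108; front 127; cuff 73.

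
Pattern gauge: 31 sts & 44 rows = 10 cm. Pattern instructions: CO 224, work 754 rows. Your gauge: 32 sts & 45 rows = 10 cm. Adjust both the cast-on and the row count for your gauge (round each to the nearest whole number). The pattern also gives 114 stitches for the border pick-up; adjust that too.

Cast on 231 stitches; work 771 rows; border pick-up 118 stitches.

Stitches: 224 × 32/31 = 231.23 → 231.
Rows: 754 × 45/44 = 771.14 → 771.
border pick-up: 114 × 32/31 = 117.68 → 118.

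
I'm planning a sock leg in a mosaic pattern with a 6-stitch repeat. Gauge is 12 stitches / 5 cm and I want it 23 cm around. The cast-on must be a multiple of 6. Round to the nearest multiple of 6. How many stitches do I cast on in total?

12 / 5 = 2.4 sts per cm.
23 × 2.4 = 55.20 sts.
Nearest multiple of 6: 54.

54 stitches.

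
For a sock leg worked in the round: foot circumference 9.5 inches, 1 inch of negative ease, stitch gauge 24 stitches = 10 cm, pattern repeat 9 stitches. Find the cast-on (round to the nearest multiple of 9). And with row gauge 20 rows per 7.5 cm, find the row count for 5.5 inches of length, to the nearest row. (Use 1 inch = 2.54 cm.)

Finished = 9.5 − 1 = 8.5 inches.
8.5 inches × 2.54 = 21.59 cm.
24/10 = 2.4 sts per cm; 21.59 × 2.4 = 51.82 sts.
Nearest multiple of 9 → 54.
5.5 inches = 13.97 cm; × 2.667 = 37.25 → 37 rows.

Cast on 54 stitches; work 37 rows.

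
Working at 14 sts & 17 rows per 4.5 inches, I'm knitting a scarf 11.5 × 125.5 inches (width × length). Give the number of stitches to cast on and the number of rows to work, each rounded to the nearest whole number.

Stitch gauge = 14/4.5 = 3.111 sts/in; 11.5 × 3.111 = 35.78 → 36 sts.
Row gauge = 17/4.5 = 3.778 rows/in; 125.5 × 3.778 = 474.11 → 474 rows.

Cast on 36 stitches and work 474 rows.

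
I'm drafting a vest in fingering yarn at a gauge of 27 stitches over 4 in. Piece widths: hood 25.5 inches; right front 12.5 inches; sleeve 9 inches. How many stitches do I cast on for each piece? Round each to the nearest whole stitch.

hood 172; right front 84; sleeve 61.

Rate = 27/4 = 6.75 sts per in.
hood: 25.5 × 6.75 = 172.12 → 172.
right front: 12.5 × 6.75 = 84.38 → 84.
sleeve: 9 × 6.75 = 60.75 → 61.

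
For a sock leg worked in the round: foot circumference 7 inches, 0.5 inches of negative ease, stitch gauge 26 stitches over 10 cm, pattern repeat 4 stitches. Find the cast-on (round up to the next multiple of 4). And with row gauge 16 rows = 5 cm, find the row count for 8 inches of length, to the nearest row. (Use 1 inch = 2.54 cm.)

Finished = 7 − 0.5 = 6.5 inches.
6.5 inches × 2.54 = 16.51 cm.
26/10 = 2.6 sts per cm; 16.51 × 2.6 = 42.93 sts.
Next multiple of 4 → 44.
8 inches = 20.32 cm; × 3.2 = 65.02 → 65 rows.

Cast on 44 stitches; work 65 rows.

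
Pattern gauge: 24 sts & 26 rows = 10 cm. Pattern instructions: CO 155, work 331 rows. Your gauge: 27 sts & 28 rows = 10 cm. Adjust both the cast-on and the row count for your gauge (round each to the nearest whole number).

Stitches: 155 × 27/24 = 174.38 → 174.
Rows: 331 × 28/26 = 356.46 → 356.

Cast on 174 stitches; work 356 rows.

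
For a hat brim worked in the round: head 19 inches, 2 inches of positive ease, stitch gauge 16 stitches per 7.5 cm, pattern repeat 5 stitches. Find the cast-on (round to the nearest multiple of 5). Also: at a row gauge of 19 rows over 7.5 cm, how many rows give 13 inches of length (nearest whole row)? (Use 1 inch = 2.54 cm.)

Cast on 115 stitches; work 84 rows.

Finished = 19 + 2 = 21 inches.
21 inches × 2.54 = 53.34 cm.
16/7.5 = 2.133 sts per cm; 53.34 × 2.133 = 113.79 sts.
Nearest multiple of 5 → 115.
13 inches = 33.02 cm; × 2.533 = 83.65 → 84 rows.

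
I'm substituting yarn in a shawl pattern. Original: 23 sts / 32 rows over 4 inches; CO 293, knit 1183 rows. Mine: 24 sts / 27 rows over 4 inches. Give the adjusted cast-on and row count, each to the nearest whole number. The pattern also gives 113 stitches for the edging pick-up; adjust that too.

Cast on 306 stitches; work 998 rows; edging pick-up 118 stitches.

Stitches: 293 × 24/23 = 305.74 → 306.
Rows: 1183 × 27/32 = 998.16 → 998.
edging pick-up: 113 × 24/23 = 117.91 → 118.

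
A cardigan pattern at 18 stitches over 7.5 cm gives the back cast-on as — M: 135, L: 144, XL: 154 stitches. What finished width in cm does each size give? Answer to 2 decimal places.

18/7.5 = 2.4 sts per cm.
M: 135 / 2.4 = 56.250 → 56.25 cm.
L: 144 / 2.4 = 60.000 → 60.00 cm.
XL: 154 / 2.4 = 64.167 → 64.17 cm.

M 56.25 cm; L 60.00 cm; XL 64.17 cm.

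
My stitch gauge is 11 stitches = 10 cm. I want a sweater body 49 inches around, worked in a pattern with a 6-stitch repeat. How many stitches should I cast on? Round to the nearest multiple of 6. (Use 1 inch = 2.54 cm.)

49 in = 49 × 2.54 = 124.46 cm.
11 / 10 = 1.1 sts/cm.
124.46 × 1.1 = 136.91 sts.
→ 138.

CO 138 sts.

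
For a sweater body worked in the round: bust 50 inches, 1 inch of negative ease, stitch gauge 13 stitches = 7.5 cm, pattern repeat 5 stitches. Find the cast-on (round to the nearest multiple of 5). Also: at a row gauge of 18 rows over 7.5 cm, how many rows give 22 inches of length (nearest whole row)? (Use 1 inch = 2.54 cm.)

Finished = 50 − 1 = 49 inches.
49 inches × 2.54 = 124.46 cm.
13/7.5 = 1.733 sts per cm; 124.46 × 1.733 = 215.73 sts.
Nearest multiple of 5 → 215.
22 inches = 55.88 cm; × 2.4 = 134.11 → 134 rows.

Cast on 215 stitches; work 134 rows.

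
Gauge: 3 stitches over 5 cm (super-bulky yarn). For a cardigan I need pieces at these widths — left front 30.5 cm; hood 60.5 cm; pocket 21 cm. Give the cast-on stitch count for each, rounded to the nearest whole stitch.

Rate = 3/5 = 0.6 sts per cm.
left front: 30.5 × 0.6 = 18.30 → 18.
hood: 60.5 × 0.6 = 36.30 → 36.
pocket: 21 × 0.6 = 12.60 → 13.

left front 18; hood 36; pocket 13.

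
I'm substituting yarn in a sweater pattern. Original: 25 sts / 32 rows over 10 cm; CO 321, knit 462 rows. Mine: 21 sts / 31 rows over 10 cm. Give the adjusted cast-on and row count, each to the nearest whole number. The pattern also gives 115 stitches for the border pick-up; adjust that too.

Cast on 270 stitches; work 448 rows; border pick-up 97 stitches.

Stitches: 321 × 21/25 = 269.64 → 270.
Rows: 462 × 31/32 = 447.56 → 448.
border pick-up: 115 × 21/25 = 96.60 → 97.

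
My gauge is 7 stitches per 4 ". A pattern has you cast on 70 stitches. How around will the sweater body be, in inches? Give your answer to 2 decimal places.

40.00 inches.

7 stitches / 4 inch = 1.75 stitches per inch.
70 / 1.75 = 40.000 inches.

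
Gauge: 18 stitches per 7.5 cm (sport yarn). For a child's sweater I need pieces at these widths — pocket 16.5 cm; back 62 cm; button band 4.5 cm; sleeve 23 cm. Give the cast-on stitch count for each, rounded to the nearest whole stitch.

pocket 40; back 149; button band 11; sleeve 55.

Rate = 18/7.5 = 2.4 sts per cm.
pocket: 16.5 × 2.4 = 39.60 → 40.
back: 62 × 2.4 = 148.80 → 149.
button band: 4.5 × 2.4 = 10.80 → 11.
sleeve: 23 × 2.4 = 55.20 → 55.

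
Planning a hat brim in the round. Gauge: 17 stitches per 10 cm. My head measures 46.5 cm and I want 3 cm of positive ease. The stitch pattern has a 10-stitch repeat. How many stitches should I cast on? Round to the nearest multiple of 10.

Finished = 46.5 + 3 = 49.5 cm.
17 / 10 = 1.7 sts/cm.
49.5 × 1.7 = 84.15 sts.
Nearest multiple of 10: 80.

80 stitches.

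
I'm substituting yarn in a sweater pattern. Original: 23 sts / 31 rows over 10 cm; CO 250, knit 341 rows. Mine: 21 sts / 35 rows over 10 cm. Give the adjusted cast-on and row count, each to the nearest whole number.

Cast on 228 stitches; work 385 rows.

Stitches: 250 × 21/23 = 228.26 → 228.
Rows: 341 × 35/31 = 385.00 → 385.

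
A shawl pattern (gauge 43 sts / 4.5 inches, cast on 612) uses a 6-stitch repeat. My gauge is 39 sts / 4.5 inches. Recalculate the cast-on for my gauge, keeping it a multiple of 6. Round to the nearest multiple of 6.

Cast on 558 stitches.

612 × 39 / 43 = 555.07.
Nearest multiple of 6: 558.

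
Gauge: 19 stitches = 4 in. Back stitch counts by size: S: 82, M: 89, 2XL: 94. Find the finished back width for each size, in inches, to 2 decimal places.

S 17.26 inches; M 18.74 inches; 2XL 19.79 inches.

19/4 = 4.75 sts per in.
S: 82 / 4.75 = 17.263 → 17.26 in.
M: 89 / 4.75 = 18.737 → 18.74 in.
2XL: 94 / 4.75 = 19.789 → 19.79 in.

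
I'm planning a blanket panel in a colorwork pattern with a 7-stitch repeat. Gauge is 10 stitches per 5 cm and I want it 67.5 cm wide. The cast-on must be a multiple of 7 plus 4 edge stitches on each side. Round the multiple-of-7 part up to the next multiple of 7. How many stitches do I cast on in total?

10 / 5 = 2 sts per cm.
67.5 × 2 = 135.00 sts.
Less 8 edge sts → 127.00 for the repeat.
Next multiple of 7: 133.
Add back 8 edge sts → 141.

CO 141 sts.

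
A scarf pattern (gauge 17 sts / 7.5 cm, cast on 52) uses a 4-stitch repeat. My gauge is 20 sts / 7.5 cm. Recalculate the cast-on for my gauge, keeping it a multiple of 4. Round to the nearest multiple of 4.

52 × 20 / 17 = 61.18.
Nearest multiple of 4: 60.

60 stitches.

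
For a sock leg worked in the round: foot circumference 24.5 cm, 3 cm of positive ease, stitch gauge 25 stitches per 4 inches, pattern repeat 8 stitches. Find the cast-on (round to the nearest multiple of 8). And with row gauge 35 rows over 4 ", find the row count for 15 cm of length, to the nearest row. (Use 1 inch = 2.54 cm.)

Finished = 24.5 + 3 = 27.5 cm.
27.5 cm × 1/2.54 = 10.83 inches.
25/4 = 6.25 sts per in; 10.83 × 6.25 = 67.67 sts.
Nearest multiple of 8 → 64.
15 cm = 5.91 inches; × 8.75 = 51.67 → 52 rows.

Cast on 64 stitches; work 52 rows.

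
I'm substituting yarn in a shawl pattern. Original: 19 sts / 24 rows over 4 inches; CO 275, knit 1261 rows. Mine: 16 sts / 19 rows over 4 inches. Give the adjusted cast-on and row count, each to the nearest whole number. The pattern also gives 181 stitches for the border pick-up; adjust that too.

Cast on 232 stitches; work 998 rows; border pick-up 152 stitches.

Stitches: 275 × 16/19 = 231.58 → 232.
Rows: 1261 × 19/24 = 998.29 → 998.
border pick-up: 181 × 16/19 = 152.42 → 152.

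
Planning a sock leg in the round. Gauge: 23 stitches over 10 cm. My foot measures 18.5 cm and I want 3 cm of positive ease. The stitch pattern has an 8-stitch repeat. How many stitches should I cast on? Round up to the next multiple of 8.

Finished = 18.5 + 3 = 21.5 cm.
23 / 10 = 2.3 sts/cm.
21.5 × 2.3 = 49.45 sts.
Next multiple of 8: 56.

Cast on 56 stitches.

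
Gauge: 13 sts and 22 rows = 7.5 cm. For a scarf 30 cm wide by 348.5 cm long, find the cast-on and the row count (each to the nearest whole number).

Cast on 52 stitches and work 1022 rows.

Stitch gauge = 13/7.5 = 1.733 sts/cm; 30 × 1.733 = 52.00 → 52 sts.
Row gauge = 22/7.5 = 2.933 rows/cm; 348.5 × 2.933 = 1022.27 → 1022 rows.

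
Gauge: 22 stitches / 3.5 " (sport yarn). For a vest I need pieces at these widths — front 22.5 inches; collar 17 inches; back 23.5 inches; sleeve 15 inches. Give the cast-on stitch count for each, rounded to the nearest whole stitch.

Rate = 22/3.5 = 6.286 sts per in.
front: 22.5 × 6.286 = 141.43 → 141.
collar: 17 × 6.286 = 106.86 → 107.
back: 23.5 × 6.286 = 147.71 → 148.
sleeve: 15 × 6.286 = 94.29 → 94.

front 141; collar 107; back 148; sleeve 94.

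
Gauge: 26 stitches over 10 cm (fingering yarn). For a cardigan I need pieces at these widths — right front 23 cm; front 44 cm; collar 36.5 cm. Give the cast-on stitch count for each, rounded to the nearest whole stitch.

Rate = 26/10 = 2.6 sts per cm.
right front: 23 × 2.6 = 59.80 → 60.
front: 44 × 2.6 = 114.40 → 114.
collar: 36.5 × 2.6 = 94.90 → 95.

right front 60; front 114; collar 95.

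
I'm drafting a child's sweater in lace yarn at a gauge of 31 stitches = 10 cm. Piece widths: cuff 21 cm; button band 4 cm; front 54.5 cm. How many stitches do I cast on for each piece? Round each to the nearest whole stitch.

Rate = 31/10 = 3.1 sts per cm.
cuff: 21 × 3.1 = 65.10 → 65.
button band: 4 × 3.1 = 12.40 → 12.
front: 54.5 × 3.1 = 168.95 → 169.

cuff 65; button band 12; front 169.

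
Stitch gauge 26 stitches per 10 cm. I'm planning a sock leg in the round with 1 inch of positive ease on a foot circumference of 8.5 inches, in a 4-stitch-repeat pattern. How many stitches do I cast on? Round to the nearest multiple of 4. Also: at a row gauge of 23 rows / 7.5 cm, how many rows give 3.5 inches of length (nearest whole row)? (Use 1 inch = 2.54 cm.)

Finished = 8.5 + 1 = 9.5 inches.
9.5 inches × 2.54 = 24.13 cm.
26/10 = 2.6 sts per cm; 24.13 × 2.6 = 62.74 sts.
Nearest multiple of 4 → 64.
3.5 inches = 8.89 cm; × 3.067 = 27.26 → 27 rows.

Cast on 64 stitches; work 27 rows.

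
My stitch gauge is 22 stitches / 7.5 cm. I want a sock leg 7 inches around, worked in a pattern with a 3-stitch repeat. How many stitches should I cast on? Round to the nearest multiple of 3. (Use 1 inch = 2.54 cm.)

51 stitches.

7 in = 7 × 2.54 = 17.78 cm.
22 / 7.5 = 2.933 sts/cm.
17.78 × 2.933 = 52.15 sts.
→ 51.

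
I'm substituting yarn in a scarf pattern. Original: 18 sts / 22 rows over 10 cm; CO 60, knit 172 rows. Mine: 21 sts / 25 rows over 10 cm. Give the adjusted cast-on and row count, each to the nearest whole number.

Stitches: 60 × 21/18 = 70.00 → 70.
Rows: 172 × 25/22 = 195.45 → 195.

Cast on 70 stitches; work 195 rows.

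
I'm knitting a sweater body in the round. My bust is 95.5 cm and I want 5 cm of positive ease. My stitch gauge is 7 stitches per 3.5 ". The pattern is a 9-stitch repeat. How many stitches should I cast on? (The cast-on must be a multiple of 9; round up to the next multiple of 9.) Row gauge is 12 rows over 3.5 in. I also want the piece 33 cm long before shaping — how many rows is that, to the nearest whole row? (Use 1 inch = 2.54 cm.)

Finished = 95.5 + 5 = 100.5 cm.
100.5 cm × 1/2.54 = 39.57 inches.
7/3.5 = 2 sts per in; 39.57 × 2 = 79.13 sts.
Next multiple of 9 → 81.
33 cm = 12.99 inches; × 3.429 = 44.54 → 45 rows.

Cast on 81 stitches; work 45 rows.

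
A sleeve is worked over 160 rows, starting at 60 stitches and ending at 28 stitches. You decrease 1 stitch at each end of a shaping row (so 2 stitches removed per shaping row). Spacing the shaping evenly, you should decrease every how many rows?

Stitches to remove: |28 − 60| = 32.
Shaping rows needed: 32 / 2 = 16.
160 rows / 16 = every 10 rows.

Decrease every 10th row.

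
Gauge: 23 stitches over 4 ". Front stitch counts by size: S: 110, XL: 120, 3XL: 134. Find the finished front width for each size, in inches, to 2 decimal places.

S 19.13 inches; XL 20.87 inches; 3XL 23.30 inches.

23/4 = 5.75 sts per in.
S: 110 / 5.75 = 19.130 → 19.13 in.
XL: 120 / 5.75 = 20.870 → 20.87 in.
3XL: 134 / 5.75 = 23.304 → 23.30 in.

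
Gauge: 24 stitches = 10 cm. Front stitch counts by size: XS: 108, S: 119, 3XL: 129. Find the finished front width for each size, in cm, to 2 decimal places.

XS 45.00 cm; S 49.58 cm; 3XL 53.75 cm.

24/10 = 2.4 sts per cm.
XS: 108 / 2.4 = 45.000 → 45.00 cm.
S: 119 / 2.4 = 49.583 → 49.58 cm.
3XL: 129 / 2.4 = 53.750 → 53.75 cm.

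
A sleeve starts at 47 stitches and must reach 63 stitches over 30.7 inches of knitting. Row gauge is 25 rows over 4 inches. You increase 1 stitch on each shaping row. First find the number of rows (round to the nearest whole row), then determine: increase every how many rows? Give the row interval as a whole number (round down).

Increase every 12th row.

Rows = 30.7 × 6.25 = 191.9 → 192 rows.
Stitches to add: 16 → 16 shaping rows (at 1 st each).
192 / 16 = 12.00 → every 12 rows.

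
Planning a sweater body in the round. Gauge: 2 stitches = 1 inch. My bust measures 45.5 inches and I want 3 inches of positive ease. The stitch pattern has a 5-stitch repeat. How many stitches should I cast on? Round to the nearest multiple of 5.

Finished = 45.5 + 3 = 48.5 inches.
2 / 1 = 2 sts/in.
48.5 × 2 = 97.00 sts.
Nearest multiple of 5: 95.

95 stitches.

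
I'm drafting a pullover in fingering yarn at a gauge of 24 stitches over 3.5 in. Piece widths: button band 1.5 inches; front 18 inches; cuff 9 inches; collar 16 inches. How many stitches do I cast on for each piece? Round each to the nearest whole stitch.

Rate = 24/3.5 = 6.857 sts per in.
button band: 1.5 × 6.857 = 10.29 → 10.
front: 18 × 6.857 = 123.43 → 123.
cuff: 9 × 6.857 = 61.71 → 62.
collar: 16 × 6.857 = 109.71 → 110.

button band 10; front 123; cuff 62; collar 110.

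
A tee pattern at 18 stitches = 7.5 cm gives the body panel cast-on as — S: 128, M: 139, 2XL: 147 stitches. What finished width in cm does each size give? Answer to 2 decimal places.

S 53.33 cm; M 57.92 cm; 2XL 61.25 cm.

18/7.5 = 2.4 sts per cm.
S: 128 / 2.4 = 53.333 → 53.33 cm.
M: 139 / 2.4 = 57.917 → 57.92 cm.
2XL: 147 / 2.4 = 61.250 → 61.25 cm.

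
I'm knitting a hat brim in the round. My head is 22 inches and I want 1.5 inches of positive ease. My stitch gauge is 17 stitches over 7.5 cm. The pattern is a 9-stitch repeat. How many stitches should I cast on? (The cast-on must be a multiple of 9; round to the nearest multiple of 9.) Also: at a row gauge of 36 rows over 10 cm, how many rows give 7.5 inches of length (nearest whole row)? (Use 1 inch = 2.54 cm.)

Cast on 135 stitches; work 69 rows.

Finished = 22 + 1.5 = 23.5 inches.
23.5 inches × 2.54 = 59.69 cm.
17/7.5 = 2.267 sts per cm; 59.69 × 2.267 = 135.30 sts.
Nearest multiple of 9 → 135.
7.5 inches = 19.05 cm; × 3.6 = 68.58 → 69 rows.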